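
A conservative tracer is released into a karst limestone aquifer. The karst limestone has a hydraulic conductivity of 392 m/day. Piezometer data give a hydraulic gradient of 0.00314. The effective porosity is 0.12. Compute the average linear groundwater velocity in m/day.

10.3

Hydraulic gradient i = 0.00314.
Darcy flux q = K · i = 392.0 × 0.003140 = 1.231 m/day.
Seepage velocity v = q / n_e = 1.231 / 0.12 = 10.26 m/day.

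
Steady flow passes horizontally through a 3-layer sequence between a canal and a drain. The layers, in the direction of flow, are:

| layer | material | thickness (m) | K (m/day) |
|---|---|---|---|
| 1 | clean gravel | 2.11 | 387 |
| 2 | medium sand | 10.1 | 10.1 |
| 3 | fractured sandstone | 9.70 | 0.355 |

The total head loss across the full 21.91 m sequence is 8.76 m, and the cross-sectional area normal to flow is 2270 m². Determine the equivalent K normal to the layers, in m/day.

Flow is perpendicular to layering, so the layers act in series and the equivalent K is the thickness-weighted harmonic mean.
Total thickness L = 2.11 + 10.1 + 9.70 = 21.91 m.
Σ(b_i/K_i) = 2.11/387 + 10.1/10.1 + 9.70/0.355 = 28.33 d.
K_eq = L / Σ(b_i/K_i) = 21.91 / 28.33 = 0.7734 m/day.

0.773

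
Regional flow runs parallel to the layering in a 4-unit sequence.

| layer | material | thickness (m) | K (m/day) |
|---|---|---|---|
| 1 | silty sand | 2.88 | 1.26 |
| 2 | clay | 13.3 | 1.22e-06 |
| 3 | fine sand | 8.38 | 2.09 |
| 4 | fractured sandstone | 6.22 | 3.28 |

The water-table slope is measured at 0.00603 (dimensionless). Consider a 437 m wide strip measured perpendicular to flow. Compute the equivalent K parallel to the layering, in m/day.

Flow is parallel to layering, so each bed carries its own Darcy discharge and the transmissivities add.
Σ(K_i·b_i) = 1.26×2.88 + 1.22e-06×13.3 + 2.09×8.38 + 3.28×6.22 = 41.54 m²/day.
Total thickness b = 30.78 m, so K_eq = Σ(K_i·b_i)/b = 1.350 m/day.

1.35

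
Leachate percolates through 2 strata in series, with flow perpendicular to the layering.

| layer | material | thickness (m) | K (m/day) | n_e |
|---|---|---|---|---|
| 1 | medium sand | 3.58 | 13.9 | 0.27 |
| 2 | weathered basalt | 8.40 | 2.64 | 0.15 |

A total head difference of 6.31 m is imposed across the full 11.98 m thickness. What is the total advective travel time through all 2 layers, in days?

With flow normal to the layers, continuity requires the same specific discharge q through every layer.
Σ(b_i/K_i) = 3.58/13.9 + 8.40/2.64 = 3.439 d.
q = Δh / Σ(b_i/K_i) = 6.31 / 3.439 = 1.835 m/day.
In each layer the seepage velocity is v_i = q/n_i, so the layer transit time is t_i = b_i·n_i / q:
  layer 1 (medium sand): t_1 = 3.58 × 0.27 / 1.835 = 0.5269 d
  layer 2 (weathered basalt): t_2 = 8.40 × 0.15 / 1.835 = 0.6868 d
Total t = Σ t_i = 1.214 days.

1.21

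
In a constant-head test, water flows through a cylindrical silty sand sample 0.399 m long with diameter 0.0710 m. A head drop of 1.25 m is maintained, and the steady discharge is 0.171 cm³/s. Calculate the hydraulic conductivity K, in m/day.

Cross-sectional area A = π·(d/2)² = π × (0.0710/2)² = 0.003959 m².
Convert discharge: 0.171 cm³/s = 1.710e-07 m³/s.
Darcy's law rearranged: K = Q·L / (A·Δh) = 1.710e-07 × 0.399 / (0.003959 × 1.25) = 1.379e-05 m/s = 1.191 m/day.

1.19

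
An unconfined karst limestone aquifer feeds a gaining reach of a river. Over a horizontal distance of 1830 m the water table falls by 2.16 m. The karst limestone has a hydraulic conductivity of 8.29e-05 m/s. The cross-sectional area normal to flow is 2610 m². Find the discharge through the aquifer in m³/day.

Convert K: 8.29e-05 m/s × 86400 = 7.163 m/day.
Hydraulic gradient i = Δh / L = 2.16 / 1830 = 0.001180.
Darcy's law: Q = K · A · i = 7.163 × 2610 × 0.001180 = 22.07 m³/day.

22.1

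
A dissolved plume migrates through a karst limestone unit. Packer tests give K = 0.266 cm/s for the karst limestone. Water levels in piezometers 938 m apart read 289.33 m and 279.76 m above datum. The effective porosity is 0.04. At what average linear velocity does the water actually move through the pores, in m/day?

58.6

Convert K: 0.266 cm/s × 864 = 229.8 m/day.
Hydraulic gradient i = (289.33 − 279.76) / 938 = 9.57 / 938 = 0.01020.
Darcy flux q = K · i = 229.8 × 0.01020 = 2.345 m/day.
Seepage velocity v = q / n_e = 2.345 / 0.04 = 58.62 m/day.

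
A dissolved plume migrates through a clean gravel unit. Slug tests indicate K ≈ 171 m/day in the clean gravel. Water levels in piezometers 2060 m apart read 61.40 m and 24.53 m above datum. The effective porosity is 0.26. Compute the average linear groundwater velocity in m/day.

Hydraulic gradient i = (61.40 − 24.53) / 2060 = 36.87 / 2060 = 0.01790.
Darcy flux q = K · i = 171.0 × 0.01790 = 3.061 m/day.
Seepage velocity v = q / n_e = 3.061 / 0.26 = 11.77 m/day.

11.8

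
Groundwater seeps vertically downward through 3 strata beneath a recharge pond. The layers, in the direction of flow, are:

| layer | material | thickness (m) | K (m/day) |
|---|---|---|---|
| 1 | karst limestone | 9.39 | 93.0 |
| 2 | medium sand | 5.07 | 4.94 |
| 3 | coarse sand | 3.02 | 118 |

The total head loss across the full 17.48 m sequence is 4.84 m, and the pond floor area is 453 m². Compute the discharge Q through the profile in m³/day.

1900

Flow is perpendicular to layering, so the layers act in series and the equivalent K is the thickness-weighted harmonic mean.
Total thickness L = 9.39 + 5.07 + 3.02 = 17.48 m.
Σ(b_i/K_i) = 9.39/93.0 + 5.07/4.94 + 3.02/118 = 1.153 d.
K_eq = L / Σ(b_i/K_i) = 17.48 / 1.153 = 15.16 m/day.
Q = K_eq · A · (Δh/L) = 15.16 × 453 × (4.84/17.48) = 1902 m³/day.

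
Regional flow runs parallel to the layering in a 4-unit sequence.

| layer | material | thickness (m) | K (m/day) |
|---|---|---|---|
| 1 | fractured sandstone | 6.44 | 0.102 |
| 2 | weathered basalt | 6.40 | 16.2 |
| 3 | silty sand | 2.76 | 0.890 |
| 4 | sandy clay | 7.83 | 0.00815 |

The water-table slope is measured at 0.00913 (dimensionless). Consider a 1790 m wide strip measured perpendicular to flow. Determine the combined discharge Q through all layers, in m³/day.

1750

Flow is parallel to layering, so each bed carries its own Darcy discharge and the transmissivities add.
Σ(K_i·b_i) = 0.102×6.44 + 16.2×6.40 + 0.890×2.76 + 0.00815×7.83 = 106.9 m²/day.
Hydraulic gradient i = 0.00913.
Q = Σ(K_i·b_i) · W · i = 106.9 × 1790 × 0.009130 = 1746 m³/day.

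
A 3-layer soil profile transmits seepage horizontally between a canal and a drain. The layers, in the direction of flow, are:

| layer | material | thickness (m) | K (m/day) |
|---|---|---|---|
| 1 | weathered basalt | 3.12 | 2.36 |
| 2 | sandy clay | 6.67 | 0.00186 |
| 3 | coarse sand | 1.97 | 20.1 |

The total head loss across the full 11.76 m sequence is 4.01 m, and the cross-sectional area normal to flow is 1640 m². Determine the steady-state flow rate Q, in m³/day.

1.83

Flow is perpendicular to layering, so the layers act in series and the equivalent K is the thickness-weighted harmonic mean.
Total thickness L = 3.12 + 6.67 + 1.97 = 11.76 m.
Σ(b_i/K_i) = 3.12/2.36 + 6.67/0.00186 + 1.97/20.1 = 3587 d.
K_eq = L / Σ(b_i/K_i) = 11.76 / 3587 = 0.003278 m/day.
Q = K_eq · A · (Δh/L) = 0.003278 × 1640 × (4.01/11.76) = 1.833 m³/day.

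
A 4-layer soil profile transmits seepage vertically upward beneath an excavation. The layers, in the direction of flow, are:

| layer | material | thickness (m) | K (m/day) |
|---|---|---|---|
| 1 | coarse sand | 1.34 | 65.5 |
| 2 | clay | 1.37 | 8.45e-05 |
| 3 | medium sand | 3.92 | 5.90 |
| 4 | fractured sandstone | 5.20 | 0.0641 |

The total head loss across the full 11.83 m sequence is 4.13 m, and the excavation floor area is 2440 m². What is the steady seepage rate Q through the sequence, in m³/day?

Flow is perpendicular to layering, so the layers act in series and the equivalent K is the thickness-weighted harmonic mean.
Total thickness L = 1.34 + 1.37 + 3.92 + 5.20 = 11.83 m.
Σ(b_i/K_i) = 1.34/65.5 + 1.37/8.45e-05 + 3.92/5.90 + 5.20/0.0641 = 16295 d.
K_eq = L / Σ(b_i/K_i) = 11.83 / 16295 = 0.0007260 m/day.
Q = K_eq · A · (Δh/L) = 0.0007260 × 2440 × (4.13/11.83) = 0.6184 m³/day.

0.618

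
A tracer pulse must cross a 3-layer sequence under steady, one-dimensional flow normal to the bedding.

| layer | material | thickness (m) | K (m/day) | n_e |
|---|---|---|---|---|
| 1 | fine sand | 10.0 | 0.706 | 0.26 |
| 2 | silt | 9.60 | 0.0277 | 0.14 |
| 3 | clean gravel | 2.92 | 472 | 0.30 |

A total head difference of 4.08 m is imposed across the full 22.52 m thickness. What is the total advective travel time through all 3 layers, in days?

With flow normal to the layers, continuity requires the same specific discharge q through every layer.
Σ(b_i/K_i) = 10.0/0.706 + 9.60/0.0277 + 2.92/472 = 360.7 d.
q = Δh / Σ(b_i/K_i) = 4.08 / 360.7 = 0.01131 m/day.
In each layer the seepage velocity is v_i = q/n_i, so the layer transit time is t_i = b_i·n_i / q:
  layer 1 (fine sand): t_1 = 10.0 × 0.26 / 0.01131 = 229.9 d
  layer 2 (silt): t_2 = 9.60 × 0.14 / 0.01131 = 118.8 d
  layer 3 (clean gravel): t_3 = 2.92 × 0.30 / 0.01131 = 77.45 d
Total t = Σ t_i = 426.2 days.

426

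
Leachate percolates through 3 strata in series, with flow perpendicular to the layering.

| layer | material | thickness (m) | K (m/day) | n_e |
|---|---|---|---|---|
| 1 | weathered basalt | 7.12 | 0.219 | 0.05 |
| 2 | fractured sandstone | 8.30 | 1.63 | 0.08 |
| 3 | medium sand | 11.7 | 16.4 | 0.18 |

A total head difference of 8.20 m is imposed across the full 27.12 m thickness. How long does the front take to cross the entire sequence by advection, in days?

14.6

With flow normal to the layers, continuity requires the same specific discharge q through every layer.
Σ(b_i/K_i) = 7.12/0.219 + 8.30/1.63 + 11.7/16.4 = 38.32 d.
q = Δh / Σ(b_i/K_i) = 8.20 / 38.32 = 0.2140 m/day.
In each layer the seepage velocity is v_i = q/n_i, so the layer transit time is t_i = b_i·n_i / q:
  layer 1 (weathered basalt): t_1 = 7.12 × 0.05 / 0.2140 = 1.664 d
  layer 2 (fractured sandstone): t_2 = 8.30 × 0.08 / 0.2140 = 3.103 d
  layer 3 (medium sand): t_3 = 11.7 × 0.18 / 0.2140 = 9.841 d
Total t = Σ t_i = 14.61 days.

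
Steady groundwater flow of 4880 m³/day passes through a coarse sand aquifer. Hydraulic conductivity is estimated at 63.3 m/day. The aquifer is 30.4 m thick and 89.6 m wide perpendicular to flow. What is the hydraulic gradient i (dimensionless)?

Cross-sectional area A = 89.6 × 30.4 = 2724 m².
From Q = K·A·i, i = Q / (K·A) = 4880 / (63.30 × 2724) = 0.02830.

0.0283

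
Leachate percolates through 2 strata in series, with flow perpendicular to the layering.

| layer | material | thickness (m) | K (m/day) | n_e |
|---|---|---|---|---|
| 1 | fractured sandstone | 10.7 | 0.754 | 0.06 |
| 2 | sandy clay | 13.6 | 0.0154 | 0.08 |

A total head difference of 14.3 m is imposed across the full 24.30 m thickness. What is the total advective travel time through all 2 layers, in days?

With flow normal to the layers, continuity requires the same specific discharge q through every layer.
Σ(b_i/K_i) = 10.7/0.754 + 13.6/0.0154 = 897.3 d.
q = Δh / Σ(b_i/K_i) = 14.3 / 897.3 = 0.01594 m/day.
In each layer the seepage velocity is v_i = q/n_i, so the layer transit time is t_i = b_i·n_i / q:
  layer 1 (fractured sandstone): t_1 = 10.7 × 0.06 / 0.01594 = 40.28 d
  layer 2 (sandy clay): t_2 = 13.6 × 0.08 / 0.01594 = 68.27 d
Total t = Σ t_i = 108.6 days.

109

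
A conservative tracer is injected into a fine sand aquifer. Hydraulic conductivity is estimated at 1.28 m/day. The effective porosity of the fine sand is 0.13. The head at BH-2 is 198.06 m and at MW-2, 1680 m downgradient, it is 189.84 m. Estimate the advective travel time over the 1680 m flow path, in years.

Hydraulic gradient i = (198.06 − 189.84) / 1680 = 8.22 / 1680 = 0.004893.
Darcy flux q = K · i = 1.280 × 0.004893 = 0.006263 m/day.
Seepage velocity v = q / n_e = 0.006263 / 0.13 = 0.04818 m/day.
Travel time t = L / v = 1680 / 0.04818 = 34872 days = 95.48 years.

95.5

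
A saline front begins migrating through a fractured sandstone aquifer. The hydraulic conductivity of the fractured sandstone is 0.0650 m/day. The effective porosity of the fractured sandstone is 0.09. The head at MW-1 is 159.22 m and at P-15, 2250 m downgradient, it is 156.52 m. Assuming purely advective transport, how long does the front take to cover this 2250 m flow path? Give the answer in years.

Hydraulic gradient i = (159.22 − 156.52) / 2250 = 2.7 / 2250 = 0.001200.
Darcy flux q = K · i = 0.06500 × 0.001200 = 7.800e-05 m/day.
Seepage velocity v = q / n_e = 7.800e-05 / 0.09 = 0.0008667 m/day.
Travel time t = L / v = 2250 / 0.0008667 = 2.596e+06 days = 7108 years.

7110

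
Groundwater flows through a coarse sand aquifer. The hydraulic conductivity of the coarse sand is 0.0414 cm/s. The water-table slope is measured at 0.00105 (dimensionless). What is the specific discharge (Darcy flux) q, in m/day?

0.0376

Convert K: 0.0414 cm/s × 864 = 35.77 m/day.
Hydraulic gradient i = 0.00105.
Specific discharge q = K · i = 35.77 × 0.001050 = 0.03756 m/day.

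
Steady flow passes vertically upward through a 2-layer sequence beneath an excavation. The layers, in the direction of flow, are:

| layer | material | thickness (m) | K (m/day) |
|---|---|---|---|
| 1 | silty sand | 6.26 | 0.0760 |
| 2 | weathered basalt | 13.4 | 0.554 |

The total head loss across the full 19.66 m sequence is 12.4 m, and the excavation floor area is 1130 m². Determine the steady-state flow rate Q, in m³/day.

131

Flow is perpendicular to layering, so the layers act in series and the equivalent K is the thickness-weighted harmonic mean.
Total thickness L = 6.26 + 13.4 = 19.66 m.
Σ(b_i/K_i) = 6.26/0.0760 + 13.4/0.554 = 106.6 d.
K_eq = L / Σ(b_i/K_i) = 19.66 / 106.6 = 0.1845 m/day.
Q = K_eq · A · (Δh/L) = 0.1845 × 1130 × (12.4/19.66) = 131.5 m³/day.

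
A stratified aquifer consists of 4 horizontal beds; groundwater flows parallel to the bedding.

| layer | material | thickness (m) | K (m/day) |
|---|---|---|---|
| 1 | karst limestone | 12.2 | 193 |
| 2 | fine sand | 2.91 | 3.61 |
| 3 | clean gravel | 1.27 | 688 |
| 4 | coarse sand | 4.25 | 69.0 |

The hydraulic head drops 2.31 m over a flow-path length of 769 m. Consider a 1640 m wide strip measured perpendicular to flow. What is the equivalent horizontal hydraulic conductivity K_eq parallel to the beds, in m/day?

171

Flow is parallel to layering, so each bed carries its own Darcy discharge and the transmissivities add.
Σ(K_i·b_i) = 193×12.2 + 3.61×2.91 + 688×1.27 + 69.0×4.25 = 3532 m²/day.
Total thickness b = 20.63 m, so K_eq = Σ(K_i·b_i)/b = 171.2 m/day.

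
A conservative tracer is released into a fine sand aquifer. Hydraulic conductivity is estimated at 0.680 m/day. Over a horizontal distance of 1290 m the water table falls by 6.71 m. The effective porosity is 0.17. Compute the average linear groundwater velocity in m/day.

0.0208

Hydraulic gradient i = Δh / L = 6.71 / 1290 = 0.005202.
Darcy flux q = K · i = 0.6800 × 0.005202 = 0.003537 m/day.
Seepage velocity v = q / n_e = 0.003537 / 0.17 = 0.02081 m/day.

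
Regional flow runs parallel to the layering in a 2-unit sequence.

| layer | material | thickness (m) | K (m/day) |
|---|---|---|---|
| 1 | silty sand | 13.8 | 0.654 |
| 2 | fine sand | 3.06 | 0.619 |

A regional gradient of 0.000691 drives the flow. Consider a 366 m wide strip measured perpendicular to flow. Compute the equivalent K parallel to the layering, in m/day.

Flow is parallel to layering, so each bed carries its own Darcy discharge and the transmissivities add.
Σ(K_i·b_i) = 0.654×13.8 + 0.619×3.06 = 10.92 m²/day.
Total thickness b = 16.86 m, so K_eq = Σ(K_i·b_i)/b = 0.6476 m/day.

0.648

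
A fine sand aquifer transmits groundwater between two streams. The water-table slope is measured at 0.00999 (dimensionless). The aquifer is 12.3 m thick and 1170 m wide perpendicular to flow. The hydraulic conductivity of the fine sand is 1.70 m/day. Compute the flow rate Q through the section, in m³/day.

244

Cross-sectional area A = 1170 × 12.3 = 14391 m².
Hydraulic gradient i = 0.00999.
Darcy's law: Q = K · A · i = 1.700 × 14391 × 0.009990 = 244.4 m³/day.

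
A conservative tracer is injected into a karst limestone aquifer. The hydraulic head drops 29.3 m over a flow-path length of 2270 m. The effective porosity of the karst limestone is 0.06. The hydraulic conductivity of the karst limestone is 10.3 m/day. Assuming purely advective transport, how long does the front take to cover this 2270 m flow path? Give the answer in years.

Hydraulic gradient i = Δh / L = 29.3 / 2270 = 0.01291.
Darcy flux q = K · i = 10.30 × 0.01291 = 0.1329 m/day.
Seepage velocity v = q / n_e = 0.1329 / 0.06 = 2.216 m/day.
Travel time t = L / v = 2270 / 2.216 = 1024 days = 2.805 years.

2.80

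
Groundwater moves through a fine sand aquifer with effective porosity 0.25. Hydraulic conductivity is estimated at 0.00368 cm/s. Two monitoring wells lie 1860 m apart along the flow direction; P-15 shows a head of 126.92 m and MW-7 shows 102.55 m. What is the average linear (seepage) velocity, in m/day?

0.167

Convert K: 0.00368 cm/s × 864 = 3.180 m/day.
Hydraulic gradient i = (126.92 − 102.55) / 1860 = 24.37 / 1860 = 0.01310.
Darcy flux q = K · i = 3.180 × 0.01310 = 0.04166 m/day.
Seepage velocity v = q / n_e = 0.04166 / 0.25 = 0.1666 m/day.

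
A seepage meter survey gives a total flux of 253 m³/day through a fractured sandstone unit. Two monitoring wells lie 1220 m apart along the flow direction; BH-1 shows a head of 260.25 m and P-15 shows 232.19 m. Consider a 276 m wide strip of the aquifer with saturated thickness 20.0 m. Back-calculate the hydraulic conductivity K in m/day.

1.99

Cross-sectional area A = 276 × 20.0 = 5520 m².
Hydraulic gradient i = (260.25 − 232.19) / 1220 = 28.06 / 1220 = 0.02300.
From Q = K·A·i, K = Q / (A·i) = 253 / (5520 × 0.02300) = 1.993 m/day.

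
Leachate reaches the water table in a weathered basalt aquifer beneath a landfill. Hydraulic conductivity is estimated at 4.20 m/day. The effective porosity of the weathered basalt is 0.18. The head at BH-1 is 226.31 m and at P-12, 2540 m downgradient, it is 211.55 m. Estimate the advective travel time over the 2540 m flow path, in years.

51.3

Hydraulic gradient i = (226.31 − 211.55) / 2540 = 14.76 / 2540 = 0.005811.
Darcy flux q = K · i = 4.200 × 0.005811 = 0.02441 m/day.
Seepage velocity v = q / n_e = 0.02441 / 0.18 = 0.1356 m/day.
Travel time t = L / v = 2540 / 0.1356 = 18733 days = 51.29 years.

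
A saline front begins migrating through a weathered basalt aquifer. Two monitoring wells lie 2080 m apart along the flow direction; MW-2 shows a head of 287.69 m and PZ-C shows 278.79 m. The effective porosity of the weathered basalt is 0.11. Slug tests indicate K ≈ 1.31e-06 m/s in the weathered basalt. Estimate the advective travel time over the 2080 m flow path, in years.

Convert K: 1.31e-06 m/s × 86400 = 0.1132 m/day.
Hydraulic gradient i = (287.69 − 278.79) / 2080 = 8.9 / 2080 = 0.004279.
Darcy flux q = K · i = 0.1132 × 0.004279 = 0.0004843 m/day.
Seepage velocity v = q / n_e = 0.0004843 / 0.11 = 0.004403 m/day.
Travel time t = L / v = 2080 / 0.004403 = 4.724e+05 days = 1293 years.

1290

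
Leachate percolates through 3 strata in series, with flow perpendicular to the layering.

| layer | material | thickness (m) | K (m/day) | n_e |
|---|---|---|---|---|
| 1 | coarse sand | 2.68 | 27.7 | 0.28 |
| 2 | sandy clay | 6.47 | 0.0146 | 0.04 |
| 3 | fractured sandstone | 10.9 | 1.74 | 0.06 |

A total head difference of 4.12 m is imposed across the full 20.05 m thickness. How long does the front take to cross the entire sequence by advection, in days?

181

With flow normal to the layers, continuity requires the same specific discharge q through every layer.
Σ(b_i/K_i) = 2.68/27.7 + 6.47/0.0146 + 10.9/1.74 = 449.5 d.
q = Δh / Σ(b_i/K_i) = 4.12 / 449.5 = 0.009165 m/day.
In each layer the seepage velocity is v_i = q/n_i, so the layer transit time is t_i = b_i·n_i / q:
  layer 1 (coarse sand): t_1 = 2.68 × 0.28 / 0.009165 = 81.87 d
  layer 2 (sandy clay): t_2 = 6.47 × 0.04 / 0.009165 = 28.24 d
  layer 3 (fractured sandstone): t_3 = 10.9 × 0.06 / 0.009165 = 71.35 d
Total t = Σ t_i = 181.5 days.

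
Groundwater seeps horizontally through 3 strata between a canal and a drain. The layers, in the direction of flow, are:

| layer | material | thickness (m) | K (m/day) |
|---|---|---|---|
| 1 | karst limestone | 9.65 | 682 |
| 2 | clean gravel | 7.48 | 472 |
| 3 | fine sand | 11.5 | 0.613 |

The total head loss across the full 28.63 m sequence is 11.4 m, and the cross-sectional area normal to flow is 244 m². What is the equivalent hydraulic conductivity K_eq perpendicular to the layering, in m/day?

1.52

Flow is perpendicular to layering, so the layers act in series and the equivalent K is the thickness-weighted harmonic mean.
Total thickness L = 9.65 + 7.48 + 11.5 = 28.63 m.
Σ(b_i/K_i) = 9.65/682 + 7.48/472 + 11.5/0.613 = 18.79 d.
K_eq = L / Σ(b_i/K_i) = 28.63 / 18.79 = 1.524 m/day.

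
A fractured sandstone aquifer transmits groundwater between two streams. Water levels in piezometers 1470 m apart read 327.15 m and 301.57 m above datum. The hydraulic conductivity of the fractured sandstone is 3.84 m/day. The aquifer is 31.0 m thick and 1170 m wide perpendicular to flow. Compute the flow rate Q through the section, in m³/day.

Cross-sectional area A = 1170 × 31.0 = 36270 m².
Hydraulic gradient i = (327.15 − 301.57) / 1470 = 25.58 / 1470 = 0.01740.
Darcy's law: Q = K · A · i = 3.840 × 36270 × 0.01740 = 2424 m³/day.

2420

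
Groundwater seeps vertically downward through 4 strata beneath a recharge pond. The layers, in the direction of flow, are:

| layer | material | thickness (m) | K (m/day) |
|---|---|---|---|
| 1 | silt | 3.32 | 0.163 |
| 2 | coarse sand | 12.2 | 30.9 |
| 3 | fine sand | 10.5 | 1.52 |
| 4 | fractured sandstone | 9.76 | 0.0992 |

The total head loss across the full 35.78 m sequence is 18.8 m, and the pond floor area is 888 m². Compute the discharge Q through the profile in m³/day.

132

Flow is perpendicular to layering, so the layers act in series and the equivalent K is the thickness-weighted harmonic mean.
Total thickness L = 3.32 + 12.2 + 10.5 + 9.76 = 35.78 m.
Σ(b_i/K_i) = 3.32/0.163 + 12.2/30.9 + 10.5/1.52 + 9.76/0.0992 = 126.1 d.
K_eq = L / Σ(b_i/K_i) = 35.78 / 126.1 = 0.2838 m/day.
Q = K_eq · A · (Δh/L) = 0.2838 × 888 × (18.8/35.78) = 132.4 m³/day.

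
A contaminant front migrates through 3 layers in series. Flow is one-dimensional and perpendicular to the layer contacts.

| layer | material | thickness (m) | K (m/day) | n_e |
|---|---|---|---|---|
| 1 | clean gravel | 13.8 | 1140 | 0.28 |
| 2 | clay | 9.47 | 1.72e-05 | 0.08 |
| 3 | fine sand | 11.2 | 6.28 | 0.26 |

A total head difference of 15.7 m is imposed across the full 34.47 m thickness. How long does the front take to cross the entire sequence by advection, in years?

With flow normal to the layers, continuity requires the same specific discharge q through every layer.
Σ(b_i/K_i) = 13.8/1140 + 9.47/1.72e-05 + 11.2/6.28 = 5.506e+05 d.
q = Δh / Σ(b_i/K_i) = 15.7 / 5.506e+05 = 2.852e-05 m/day.
In each layer the seepage velocity is v_i = q/n_i, so the layer transit time is t_i = b_i·n_i / q:
  layer 1 (clean gravel): t_1 = 13.8 × 0.28 / 2.852e-05 = 1.355e+05 d
  layer 2 (clay): t_2 = 9.47 × 0.08 / 2.852e-05 = 26568 d
  layer 3 (fine sand): t_3 = 11.2 × 0.26 / 2.852e-05 = 1.021e+05 d
Total t = Σ t_i = 2.642e+05 days = 723.3 years.

723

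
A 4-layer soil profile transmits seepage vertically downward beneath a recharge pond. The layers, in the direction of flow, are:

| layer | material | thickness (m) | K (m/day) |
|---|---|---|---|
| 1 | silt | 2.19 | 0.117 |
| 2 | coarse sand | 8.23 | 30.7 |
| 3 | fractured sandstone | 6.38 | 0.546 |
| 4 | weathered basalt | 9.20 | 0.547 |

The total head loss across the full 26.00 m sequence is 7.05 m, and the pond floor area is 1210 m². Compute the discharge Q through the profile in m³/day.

Flow is perpendicular to layering, so the layers act in series and the equivalent K is the thickness-weighted harmonic mean.
Total thickness L = 2.19 + 8.23 + 6.38 + 9.20 = 26.00 m.
Σ(b_i/K_i) = 2.19/0.117 + 8.23/30.7 + 6.38/0.546 + 9.20/0.547 = 47.49 d.
K_eq = L / Σ(b_i/K_i) = 26.00 / 47.49 = 0.5475 m/day.
Q = K_eq · A · (Δh/L) = 0.5475 × 1210 × (7.05/26.00) = 179.6 m³/day.

180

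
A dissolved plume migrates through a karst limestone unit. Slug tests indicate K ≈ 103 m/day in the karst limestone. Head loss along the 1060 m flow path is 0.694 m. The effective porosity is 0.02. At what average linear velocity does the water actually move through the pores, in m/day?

3.37

Hydraulic gradient i = Δh / L = 0.694 / 1060 = 0.0006547.
Darcy flux q = K · i = 103.0 × 0.0006547 = 0.06744 m/day.
Seepage velocity v = q / n_e = 0.06744 / 0.02 = 3.372 m/day.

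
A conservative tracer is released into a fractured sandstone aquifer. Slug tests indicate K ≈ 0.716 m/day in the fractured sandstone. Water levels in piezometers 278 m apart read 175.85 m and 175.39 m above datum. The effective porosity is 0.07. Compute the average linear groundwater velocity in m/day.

Hydraulic gradient i = (175.85 − 175.39) / 278 = 0.46 / 278 = 0.001655.
Darcy flux q = K · i = 0.7160 × 0.001655 = 0.001185 m/day.
Seepage velocity v = q / n_e = 0.001185 / 0.07 = 0.01692 m/day.

0.0169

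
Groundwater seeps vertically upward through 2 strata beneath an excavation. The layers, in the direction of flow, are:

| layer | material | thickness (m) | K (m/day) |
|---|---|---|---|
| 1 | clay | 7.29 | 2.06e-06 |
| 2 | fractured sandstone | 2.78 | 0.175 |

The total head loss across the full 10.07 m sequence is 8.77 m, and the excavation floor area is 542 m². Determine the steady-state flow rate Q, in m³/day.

0.00134

Flow is perpendicular to layering, so the layers act in series and the equivalent K is the thickness-weighted harmonic mean.
Total thickness L = 7.29 + 2.78 = 10.07 m.
Σ(b_i/K_i) = 7.29/2.06e-06 + 2.78/0.175 = 3.539e+06 d.
K_eq = L / Σ(b_i/K_i) = 10.07 / 3.539e+06 = 2.846e-06 m/day.
Q = K_eq · A · (Δh/L) = 2.846e-06 × 542 × (8.77/10.07) = 0.001343 m³/day.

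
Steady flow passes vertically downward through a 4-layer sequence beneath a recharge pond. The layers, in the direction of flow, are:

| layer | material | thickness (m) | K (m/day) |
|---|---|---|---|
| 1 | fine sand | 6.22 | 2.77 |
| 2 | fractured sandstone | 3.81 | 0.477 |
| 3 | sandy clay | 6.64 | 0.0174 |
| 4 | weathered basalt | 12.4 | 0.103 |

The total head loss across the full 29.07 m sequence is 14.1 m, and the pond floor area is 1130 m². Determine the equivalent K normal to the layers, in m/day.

0.0568

Flow is perpendicular to layering, so the layers act in series and the equivalent K is the thickness-weighted harmonic mean.
Total thickness L = 6.22 + 3.81 + 6.64 + 12.4 = 29.07 m.
Σ(b_i/K_i) = 6.22/2.77 + 3.81/0.477 + 6.64/0.0174 + 12.4/0.103 = 512.2 d.
K_eq = L / Σ(b_i/K_i) = 29.07 / 512.2 = 0.05675 m/day.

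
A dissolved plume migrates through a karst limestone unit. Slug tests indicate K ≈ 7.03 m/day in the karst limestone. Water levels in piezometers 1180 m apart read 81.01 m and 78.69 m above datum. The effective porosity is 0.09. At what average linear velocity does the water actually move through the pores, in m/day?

Hydraulic gradient i = (81.01 − 78.69) / 1180 = 2.32 / 1180 = 0.001966.
Darcy flux q = K · i = 7.030 × 0.001966 = 0.01382 m/day.
Seepage velocity v = q / n_e = 0.01382 / 0.09 = 0.1536 m/day.

0.154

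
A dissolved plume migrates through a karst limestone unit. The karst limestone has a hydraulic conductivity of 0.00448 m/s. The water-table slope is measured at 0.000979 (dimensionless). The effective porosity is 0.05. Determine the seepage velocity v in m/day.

7.58

Convert K: 0.00448 m/s × 86400 = 387.1 m/day.
Hydraulic gradient i = 0.000979.
Darcy flux q = K · i = 387.1 × 0.0009790 = 0.3789 m/day.
Seepage velocity v = q / n_e = 0.3789 / 0.05 = 7.579 m/day.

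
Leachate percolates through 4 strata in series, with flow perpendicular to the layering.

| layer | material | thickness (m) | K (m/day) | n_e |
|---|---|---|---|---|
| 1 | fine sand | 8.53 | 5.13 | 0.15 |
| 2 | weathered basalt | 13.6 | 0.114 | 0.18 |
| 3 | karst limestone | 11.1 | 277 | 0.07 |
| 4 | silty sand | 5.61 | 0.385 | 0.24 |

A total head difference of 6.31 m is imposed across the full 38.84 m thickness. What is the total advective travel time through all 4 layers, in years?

With flow normal to the layers, continuity requires the same specific discharge q through every layer.
Σ(b_i/K_i) = 8.53/5.13 + 13.6/0.114 + 11.1/277 + 5.61/0.385 = 135.6 d.
q = Δh / Σ(b_i/K_i) = 6.31 / 135.6 = 0.04654 m/day.
In each layer the seepage velocity is v_i = q/n_i, so the layer transit time is t_i = b_i·n_i / q:
  layer 1 (fine sand): t_1 = 8.53 × 0.15 / 0.04654 = 27.49 d
  layer 2 (weathered basalt): t_2 = 13.6 × 0.18 / 0.04654 = 52.60 d
  layer 3 (karst limestone): t_3 = 11.1 × 0.07 / 0.04654 = 16.69 d
  layer 4 (silty sand): t_4 = 5.61 × 0.24 / 0.04654 = 28.93 d
Total t = Σ t_i = 125.7 days = 0.3442 years.

0.344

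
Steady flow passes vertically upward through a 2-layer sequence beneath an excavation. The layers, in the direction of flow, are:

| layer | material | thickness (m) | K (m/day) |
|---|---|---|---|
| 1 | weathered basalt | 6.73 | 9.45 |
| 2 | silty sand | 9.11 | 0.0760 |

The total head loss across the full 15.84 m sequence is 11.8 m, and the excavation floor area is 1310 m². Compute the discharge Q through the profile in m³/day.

Flow is perpendicular to layering, so the layers act in series and the equivalent K is the thickness-weighted harmonic mean.
Total thickness L = 6.73 + 9.11 = 15.84 m.
Σ(b_i/K_i) = 6.73/9.45 + 9.11/0.0760 = 120.6 d.
K_eq = L / Σ(b_i/K_i) = 15.84 / 120.6 = 0.1314 m/day.
Q = K_eq · A · (Δh/L) = 0.1314 × 1310 × (11.8/15.84) = 128.2 m³/day.

128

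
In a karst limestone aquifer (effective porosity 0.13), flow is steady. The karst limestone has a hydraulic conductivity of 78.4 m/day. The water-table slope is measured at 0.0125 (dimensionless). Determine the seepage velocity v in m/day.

Hydraulic gradient i = 0.0125.
Darcy flux q = K · i = 78.40 × 0.01250 = 0.9800 m/day.
Seepage velocity v = q / n_e = 0.9800 / 0.13 = 7.538 m/day.

7.54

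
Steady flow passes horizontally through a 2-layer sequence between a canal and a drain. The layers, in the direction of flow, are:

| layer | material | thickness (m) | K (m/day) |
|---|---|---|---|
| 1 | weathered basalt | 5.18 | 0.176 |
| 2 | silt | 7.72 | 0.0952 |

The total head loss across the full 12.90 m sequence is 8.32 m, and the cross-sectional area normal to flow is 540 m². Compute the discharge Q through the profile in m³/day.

Flow is perpendicular to layering, so the layers act in series and the equivalent K is the thickness-weighted harmonic mean.
Total thickness L = 5.18 + 7.72 = 12.90 m.
Σ(b_i/K_i) = 5.18/0.176 + 7.72/0.0952 = 110.5 d.
K_eq = L / Σ(b_i/K_i) = 12.90 / 110.5 = 0.1167 m/day.
Q = K_eq · A · (Δh/L) = 0.1167 × 540 × (8.32/12.90) = 40.65 m³/day.

40.6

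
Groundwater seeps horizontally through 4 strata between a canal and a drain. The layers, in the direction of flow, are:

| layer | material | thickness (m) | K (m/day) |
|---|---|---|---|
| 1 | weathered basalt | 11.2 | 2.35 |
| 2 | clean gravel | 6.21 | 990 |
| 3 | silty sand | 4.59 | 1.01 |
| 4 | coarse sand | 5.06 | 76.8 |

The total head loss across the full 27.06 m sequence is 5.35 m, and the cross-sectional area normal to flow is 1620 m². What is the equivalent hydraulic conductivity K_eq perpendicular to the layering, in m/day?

Flow is perpendicular to layering, so the layers act in series and the equivalent K is the thickness-weighted harmonic mean.
Total thickness L = 11.2 + 6.21 + 4.59 + 5.06 = 27.06 m.
Σ(b_i/K_i) = 11.2/2.35 + 6.21/990 + 4.59/1.01 + 5.06/76.8 = 9.383 d.
K_eq = L / Σ(b_i/K_i) = 27.06 / 9.383 = 2.884 m/day.

2.88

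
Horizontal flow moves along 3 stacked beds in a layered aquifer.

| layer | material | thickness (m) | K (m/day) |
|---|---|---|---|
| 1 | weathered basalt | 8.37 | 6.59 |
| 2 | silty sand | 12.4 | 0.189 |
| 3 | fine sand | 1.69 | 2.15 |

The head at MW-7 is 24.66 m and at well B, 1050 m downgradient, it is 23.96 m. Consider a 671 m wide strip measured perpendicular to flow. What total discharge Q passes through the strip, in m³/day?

27.3

Flow is parallel to layering, so each bed carries its own Darcy discharge and the transmissivities add.
Σ(K_i·b_i) = 6.59×8.37 + 0.189×12.4 + 2.15×1.69 = 61.14 m²/day.
Hydraulic gradient i = (24.66 − 23.96) / 1050 = 0.7 / 1050 = 0.0006667.
Q = Σ(K_i·b_i) · W · i = 61.14 × 671 × 0.0006667 = 27.35 m³/day.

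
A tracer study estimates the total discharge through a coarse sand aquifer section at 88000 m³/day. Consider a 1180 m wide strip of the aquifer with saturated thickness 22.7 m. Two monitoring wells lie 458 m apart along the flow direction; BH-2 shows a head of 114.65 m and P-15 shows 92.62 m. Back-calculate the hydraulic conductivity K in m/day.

Cross-sectional area A = 1180 × 22.7 = 26786 m².
Hydraulic gradient i = (114.65 − 92.62) / 458 = 22.03 / 458 = 0.04810.
From Q = K·A·i, K = Q / (A·i) = 88000 / (26786 × 0.04810) = 68.30 m/day.

68.3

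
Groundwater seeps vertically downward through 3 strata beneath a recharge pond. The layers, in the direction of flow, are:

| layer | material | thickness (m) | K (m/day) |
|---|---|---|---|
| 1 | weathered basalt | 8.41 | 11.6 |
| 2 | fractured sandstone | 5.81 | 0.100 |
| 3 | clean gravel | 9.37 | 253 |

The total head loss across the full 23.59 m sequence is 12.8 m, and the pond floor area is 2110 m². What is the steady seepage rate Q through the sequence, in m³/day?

459

Flow is perpendicular to layering, so the layers act in series and the equivalent K is the thickness-weighted harmonic mean.
Total thickness L = 8.41 + 5.81 + 9.37 = 23.59 m.
Σ(b_i/K_i) = 8.41/11.6 + 5.81/0.100 + 9.37/253 = 58.86 d.
K_eq = L / Σ(b_i/K_i) = 23.59 / 58.86 = 0.4008 m/day.
Q = K_eq · A · (Δh/L) = 0.4008 × 2110 × (12.8/23.59) = 458.8 m³/day.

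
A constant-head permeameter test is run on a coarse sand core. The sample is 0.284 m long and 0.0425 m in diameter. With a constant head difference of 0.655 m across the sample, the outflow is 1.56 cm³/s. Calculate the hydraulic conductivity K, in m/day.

41.2

Cross-sectional area A = π·(d/2)² = π × (0.0425/2)² = 0.001419 m².
Convert discharge: 1.56 cm³/s = 1.560e-06 m³/s.
Darcy's law rearranged: K = Q·L / (A·Δh) = 1.560e-06 × 0.284 / (0.001419 × 0.655) = 0.0004768 m/s = 41.20 m/day.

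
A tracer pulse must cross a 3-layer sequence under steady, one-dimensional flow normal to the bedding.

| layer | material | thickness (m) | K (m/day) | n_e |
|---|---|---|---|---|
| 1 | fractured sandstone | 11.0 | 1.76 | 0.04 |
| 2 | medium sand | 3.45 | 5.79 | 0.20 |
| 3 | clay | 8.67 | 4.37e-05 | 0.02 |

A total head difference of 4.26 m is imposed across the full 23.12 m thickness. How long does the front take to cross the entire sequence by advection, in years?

166

With flow normal to the layers, continuity requires the same specific discharge q through every layer.
Σ(b_i/K_i) = 11.0/1.76 + 3.45/5.79 + 8.67/4.37e-05 = 1.984e+05 d.
q = Δh / Σ(b_i/K_i) = 4.26 / 1.984e+05 = 2.147e-05 m/day.
In each layer the seepage velocity is v_i = q/n_i, so the layer transit time is t_i = b_i·n_i / q:
  layer 1 (fractured sandstone): t_1 = 11.0 × 0.04 / 2.147e-05 = 20493 d
  layer 2 (medium sand): t_2 = 3.45 × 0.20 / 2.147e-05 = 32136 d
  layer 3 (clay): t_3 = 8.67 × 0.02 / 2.147e-05 = 8076 d
Total t = Σ t_i = 60704 days = 166.2 years.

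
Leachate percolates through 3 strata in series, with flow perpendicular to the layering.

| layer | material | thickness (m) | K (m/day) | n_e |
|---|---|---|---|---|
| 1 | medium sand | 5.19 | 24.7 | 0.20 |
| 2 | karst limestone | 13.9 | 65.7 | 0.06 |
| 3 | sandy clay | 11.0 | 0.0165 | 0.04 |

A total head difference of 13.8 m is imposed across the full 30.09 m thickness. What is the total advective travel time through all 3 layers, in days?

112

With flow normal to the layers, continuity requires the same specific discharge q through every layer.
Σ(b_i/K_i) = 5.19/24.7 + 13.9/65.7 + 11.0/0.0165 = 667.1 d.
q = Δh / Σ(b_i/K_i) = 13.8 / 667.1 = 0.02069 m/day.
In each layer the seepage velocity is v_i = q/n_i, so the layer transit time is t_i = b_i·n_i / q:
  layer 1 (medium sand): t_1 = 5.19 × 0.20 / 0.02069 = 50.18 d
  layer 2 (karst limestone): t_2 = 13.9 × 0.06 / 0.02069 = 40.32 d
  layer 3 (sandy clay): t_3 = 11.0 × 0.04 / 0.02069 = 21.27 d
Total t = Σ t_i = 111.8 days.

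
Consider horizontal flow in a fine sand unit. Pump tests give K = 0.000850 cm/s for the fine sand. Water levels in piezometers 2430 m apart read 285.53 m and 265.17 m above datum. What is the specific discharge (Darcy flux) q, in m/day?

Convert K: 0.000850 cm/s × 864 = 0.7344 m/day.
Hydraulic gradient i = (285.53 − 265.17) / 2430 = 20.36 / 2430 = 0.008379.
Specific discharge q = K · i = 0.7344 × 0.008379 = 0.006153 m/day.

0.00615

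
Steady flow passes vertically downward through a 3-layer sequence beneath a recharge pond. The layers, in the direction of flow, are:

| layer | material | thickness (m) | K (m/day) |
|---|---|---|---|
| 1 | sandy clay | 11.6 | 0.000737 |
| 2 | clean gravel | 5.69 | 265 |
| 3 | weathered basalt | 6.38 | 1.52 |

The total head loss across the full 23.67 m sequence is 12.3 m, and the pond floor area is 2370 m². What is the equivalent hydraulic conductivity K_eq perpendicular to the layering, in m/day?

Flow is perpendicular to layering, so the layers act in series and the equivalent K is the thickness-weighted harmonic mean.
Total thickness L = 11.6 + 5.69 + 6.38 = 23.67 m.
Σ(b_i/K_i) = 11.6/0.000737 + 5.69/265 + 6.38/1.52 = 15744 d.
K_eq = L / Σ(b_i/K_i) = 23.67 / 15744 = 0.001503 m/day.

0.00150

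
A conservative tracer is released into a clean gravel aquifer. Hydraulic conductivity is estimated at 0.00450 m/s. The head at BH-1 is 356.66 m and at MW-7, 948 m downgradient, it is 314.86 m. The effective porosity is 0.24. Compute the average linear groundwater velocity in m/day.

Convert K: 0.00450 m/s × 86400 = 388.8 m/day.
Hydraulic gradient i = (356.66 − 314.86) / 948 = 41.8 / 948 = 0.04409.
Darcy flux q = K · i = 388.8 × 0.04409 = 17.14 m/day.
Seepage velocity v = q / n_e = 17.14 / 0.24 = 71.43 m/day.

71.4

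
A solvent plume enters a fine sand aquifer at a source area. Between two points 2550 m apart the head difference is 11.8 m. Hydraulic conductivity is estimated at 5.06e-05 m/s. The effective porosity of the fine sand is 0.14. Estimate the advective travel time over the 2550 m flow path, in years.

48.3

Convert K: 5.06e-05 m/s × 86400 = 4.372 m/day.
Hydraulic gradient i = Δh / L = 11.8 / 2550 = 0.004627.
Darcy flux q = K · i = 4.372 × 0.004627 = 0.02023 m/day.
Seepage velocity v = q / n_e = 0.02023 / 0.14 = 0.1445 m/day.
Travel time t = L / v = 2550 / 0.1445 = 17647 days = 48.31 years.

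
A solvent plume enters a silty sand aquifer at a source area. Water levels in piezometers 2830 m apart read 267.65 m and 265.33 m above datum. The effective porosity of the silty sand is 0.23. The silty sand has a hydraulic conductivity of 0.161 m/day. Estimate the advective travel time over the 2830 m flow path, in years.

13500

Hydraulic gradient i = (267.65 − 265.33) / 2830 = 2.32 / 2830 = 0.0008198.
Darcy flux q = K · i = 0.1610 × 0.0008198 = 0.0001320 m/day.
Seepage velocity v = q / n_e = 0.0001320 / 0.23 = 0.0005739 m/day.
Travel time t = L / v = 2830 / 0.0005739 = 4.932e+06 days = 13502 years.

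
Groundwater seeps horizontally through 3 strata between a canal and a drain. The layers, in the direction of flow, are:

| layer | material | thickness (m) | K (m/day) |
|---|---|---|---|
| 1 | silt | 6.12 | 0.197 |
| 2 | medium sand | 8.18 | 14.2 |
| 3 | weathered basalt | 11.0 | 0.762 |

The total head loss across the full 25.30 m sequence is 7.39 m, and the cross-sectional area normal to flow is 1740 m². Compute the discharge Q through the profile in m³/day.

279

Flow is perpendicular to layering, so the layers act in series and the equivalent K is the thickness-weighted harmonic mean.
Total thickness L = 6.12 + 8.18 + 11.0 = 25.30 m.
Σ(b_i/K_i) = 6.12/0.197 + 8.18/14.2 + 11.0/0.762 = 46.08 d.
K_eq = L / Σ(b_i/K_i) = 25.30 / 46.08 = 0.5491 m/day.
Q = K_eq · A · (Δh/L) = 0.5491 × 1740 × (7.39/25.30) = 279.1 m³/day.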